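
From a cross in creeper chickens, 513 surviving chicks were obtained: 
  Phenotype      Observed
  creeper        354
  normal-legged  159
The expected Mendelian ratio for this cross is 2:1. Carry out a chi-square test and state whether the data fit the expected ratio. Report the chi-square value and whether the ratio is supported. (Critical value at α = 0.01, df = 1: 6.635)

Total ratio parts = 3. Expected numbers out of 513:
  creeper: 513 × 2/3 = 342
  normal-legged: 513 × 1/3 = 171
χ² = Σ (O − E)² / E
  creeper: (354 − 342)² / 342 = 0.4211
  normal-legged: (159 − 171)² / 171 = 0.8421
χ² = 0.4211 + 0.8421 = 1.2632 ≈ 1.263
Degrees of freedom = 2 − 1 = 1; critical value at α = 0.01 is 6.635.
Since 1.263 < 6.635, we fail to reject the null hypothesis — the data are consistent with the 2:1 ratio.

1.263; consistent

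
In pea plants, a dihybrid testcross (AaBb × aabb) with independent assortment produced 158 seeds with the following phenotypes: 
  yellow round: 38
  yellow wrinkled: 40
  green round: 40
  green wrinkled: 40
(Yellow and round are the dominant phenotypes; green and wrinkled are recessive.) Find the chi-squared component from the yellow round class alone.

A dihybrid testcross with independent assortment gives a 1:1:1:1 ratio.
Under the 1:1:1:1 hypothesis (Σ ratio = 4, N = 158):
  yellow round: 158 × 1/4 = 39.5
  yellow wrinkled: 158 × 1/4 = 39.5
  green round: 158 × 1/4 = 39.5
  green wrinkled: 158 × 1/4 = 39.5
Contribution of yellow round: (38 − 39.5)² / 39.5 = 0.0570

0.057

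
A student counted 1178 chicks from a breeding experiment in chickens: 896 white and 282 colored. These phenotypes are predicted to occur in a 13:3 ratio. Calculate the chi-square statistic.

20.819

Expected counts for N = 1178 under a 13:3 ratio (total parts = 16):
  white: 1178 × 13/16 = 957.125
  colored: 1178 × 3/16 = 220.875
χ² = Σ (O − E)² / E
  white: (896 − 957.125)² / 957.125 = 3.9036
  colored: (282 − 220.875)² / 220.875 = 16.9157
χ² = 3.9036 + 16.9157 = 20.8193 ≈ 20.819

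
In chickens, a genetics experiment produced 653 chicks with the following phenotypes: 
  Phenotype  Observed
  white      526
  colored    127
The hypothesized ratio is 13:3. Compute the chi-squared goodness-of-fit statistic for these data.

Total ratio parts = 16. Expected numbers out of 653:
  white: 653 × 13/16 = 530.5625
  colored: 653 × 3/16 = 122.4375
χ² = Σ (O − E)² / E
  white: (526 − 530.5625)² / 530.5625 = 0.0392
  colored: (127 − 122.4375)² / 122.4375 = 0.1700
χ² = 0.0392 + 0.1700 = 0.2092 ≈ 0.209

0.209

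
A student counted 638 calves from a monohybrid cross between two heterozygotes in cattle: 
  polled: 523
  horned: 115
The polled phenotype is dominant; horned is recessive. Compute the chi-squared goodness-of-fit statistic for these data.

For a monohybrid cross between heterozygotes with complete dominance, the expected phenotypic ratio is 3:1.
Expected counts for N = 638 under a 3:1 ratio (total parts = 4):
  polled: 638 × 3/4 = 478.5
  horned: 638 × 1/4 = 159.5
χ² = Σ (O − E)² / E
  polled: (523 − 478.5)² / 478.5 = 4.1385
  horned: (115 − 159.5)² / 159.5 = 12.4154
χ² = 4.1385 + 12.4154 = 16.5539 ≈ 16.554

16.554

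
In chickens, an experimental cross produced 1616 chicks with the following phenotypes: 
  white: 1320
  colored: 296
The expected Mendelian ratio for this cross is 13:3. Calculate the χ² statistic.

0.199

Total ratio parts = 16. Expected numbers out of 1616:
  white: 1616 × 13/16 = 1313
  colored: 1616 × 3/16 = 303
χ² = Σ (O − E)² / E
  white: (1320 − 1313)² / 1313 = 0.0373
  colored: (296 − 303)² / 303 = 0.1617
χ² = 0.0373 + 0.1617 = 0.199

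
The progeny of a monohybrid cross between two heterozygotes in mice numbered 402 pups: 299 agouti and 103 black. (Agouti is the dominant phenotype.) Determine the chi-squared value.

0.083

For a monohybrid cross between heterozygotes with complete dominance, the expected phenotypic ratio is 3:1.
Under the 3:1 hypothesis (Σ ratio = 4, N = 402):
  agouti: 402 × 3/4 = 301.5
  black: 402 × 1/4 = 100.5
χ² = Σ (O − E)² / E
  agouti: (299 − 301.5)² / 301.5 = 0.0207
  black: (103 − 100.5)² / 100.5 = 0.0622
χ² = 0.0207 + 0.0622 = 0.0829 ≈ 0.083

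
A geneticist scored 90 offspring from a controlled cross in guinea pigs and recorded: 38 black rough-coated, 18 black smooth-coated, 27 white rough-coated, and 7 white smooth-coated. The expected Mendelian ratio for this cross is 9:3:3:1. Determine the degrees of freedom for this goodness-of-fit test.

A goodness-of-fit test with 4 phenotype classes has df = 4 − 1 = 3.

3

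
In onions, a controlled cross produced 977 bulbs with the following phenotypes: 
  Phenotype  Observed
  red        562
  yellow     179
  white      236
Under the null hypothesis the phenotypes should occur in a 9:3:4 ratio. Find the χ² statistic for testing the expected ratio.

The 9:3:4 ratio has 16 parts, so with N = 977 the expected counts are:
  red: 977 × 9/16 = 549.5625
  yellow: 977 × 3/16 = 183.1875
  white: 977 × 4/16 = 244.25
χ² = Σ (O − E)² / E
  red: (562 − 549.5625)² / 549.5625 = 0.2815
  yellow: (179 − 183.1875)² / 183.1875 = 0.0957
  white: (236 − 244.25)² / 244.25 = 0.2787
χ² = 0.2815 + 0.0957 + 0.2787 = 0.6559 ≈ 0.656

0.656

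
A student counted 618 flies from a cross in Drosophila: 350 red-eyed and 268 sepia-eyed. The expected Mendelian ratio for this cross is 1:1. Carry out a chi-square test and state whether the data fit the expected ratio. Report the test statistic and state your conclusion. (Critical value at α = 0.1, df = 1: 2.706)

The 1:1 ratio has 2 parts, so with N = 618 the expected counts are:
  red-eyed: 618 × 1/2 = 309
  sepia-eyed: 618 × 1/2 = 309
χ² = Σ (O − E)² / E
  red-eyed: (350 − 309)² / 309 = 5.4401
  sepia-eyed: (268 − 309)² / 309 = 5.4401
χ² = 5.4401 + 5.4401 = 10.8802 ≈ 10.880
Degrees of freedom = 2 − 1 = 1; critical value at α = 0.1 is 2.706.
Since 10.880 > 2.706, we reject the null hypothesis — the data do not fit the 1:1 ratio.

10.880; not consistent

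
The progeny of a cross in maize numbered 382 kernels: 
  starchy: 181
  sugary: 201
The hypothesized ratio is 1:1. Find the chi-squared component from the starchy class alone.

Total ratio parts = 2. Expected numbers out of 382:
  starchy: 382 × 1/2 = 191
  sugary: 382 × 1/2 = 191
Contribution of starchy: (181 − 191)² / 191 = 0.5236

0.524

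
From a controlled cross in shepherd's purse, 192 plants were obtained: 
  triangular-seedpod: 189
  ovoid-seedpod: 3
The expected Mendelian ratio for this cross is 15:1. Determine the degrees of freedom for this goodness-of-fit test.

1

A goodness-of-fit test with 2 phenotype classes has df = 2 − 1 = 1.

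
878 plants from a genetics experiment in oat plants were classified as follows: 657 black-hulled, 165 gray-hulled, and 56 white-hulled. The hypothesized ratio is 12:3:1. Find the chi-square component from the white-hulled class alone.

Under the 12:3:1 hypothesis (Σ ratio = 16, N = 878):
  black-hulled: 878 × 12/16 = 658.5
  gray-hulled: 878 × 3/16 = 164.625
  white-hulled: 878 × 1/16 = 54.875
Contribution of white-hulled: (56 − 54.875)² / 54.875 = 0.0231

0.023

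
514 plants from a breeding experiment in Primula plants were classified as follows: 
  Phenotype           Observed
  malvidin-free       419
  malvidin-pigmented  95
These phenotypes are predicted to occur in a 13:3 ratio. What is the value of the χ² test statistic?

0.024

Under the 13:3 hypothesis (Σ ratio = 16, N = 514):
  malvidin-free: 514 × 13/16 = 417.625
  malvidin-pigmented: 514 × 3/16 = 96.375
χ² = Σ (O − E)² / E
  malvidin-free: (419 − 417.625)² / 417.625 = 0.0045
  malvidin-pigmented: (95 − 96.375)² / 96.375 = 0.0196
χ² = 0.0045 + 0.0196 = 0.0241 ≈ 0.024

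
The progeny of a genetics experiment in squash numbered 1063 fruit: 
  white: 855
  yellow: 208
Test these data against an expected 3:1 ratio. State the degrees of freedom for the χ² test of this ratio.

1

A goodness-of-fit test with 2 phenotype classes has df = 2 − 1 = 1.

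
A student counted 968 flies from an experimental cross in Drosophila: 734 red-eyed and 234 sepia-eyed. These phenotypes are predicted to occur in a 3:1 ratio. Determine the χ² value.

0.353

The 3:1 ratio has 4 parts, so with N = 968 the expected counts are:
  red-eyed: 968 × 3/4 = 726
  sepia-eyed: 968 × 1/4 = 242
χ² = Σ (O − E)² / E
  red-eyed: (734 − 726)² / 726 = 0.0882
  sepia-eyed: (234 − 242)² / 242 = 0.2645
χ² = 0.0882 + 0.2645 = 0.3527 ≈ 0.353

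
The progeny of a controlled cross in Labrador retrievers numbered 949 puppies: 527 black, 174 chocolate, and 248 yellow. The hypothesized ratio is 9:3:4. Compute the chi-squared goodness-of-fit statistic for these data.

Total ratio parts = 16. Expected numbers out of 949:
  black: 949 × 9/16 = 533.8125
  chocolate: 949 × 3/16 = 177.9375
  yellow: 949 × 4/16 = 237.25
χ² = Σ (O − E)² / E
  black: (527 − 533.8125)² / 533.8125 = 0.0869
  chocolate: (174 − 177.9375)² / 177.9375 = 0.0871
  yellow: (248 − 237.25)² / 237.25 = 0.4871
χ² = 0.0869 + 0.0871 + 0.4871 = 0.6611 ≈ 0.661

0.661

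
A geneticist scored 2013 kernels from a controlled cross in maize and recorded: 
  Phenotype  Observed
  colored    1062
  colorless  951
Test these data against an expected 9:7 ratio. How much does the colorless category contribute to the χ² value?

Under the 9:7 hypothesis (Σ ratio = 16, N = 2013):
  colored: 2013 × 9/16 = 1132.3125
  colorless: 2013 × 7/16 = 880.6875
Contribution of colorless: (951 − 880.6875)² / 880.6875 = 5.6136

5.614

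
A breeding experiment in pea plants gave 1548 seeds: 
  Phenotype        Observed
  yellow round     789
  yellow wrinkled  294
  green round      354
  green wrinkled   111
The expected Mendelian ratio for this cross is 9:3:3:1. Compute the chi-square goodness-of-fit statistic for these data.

The 9:3:3:1 ratio has 16 parts, so with N = 1548 the expected counts are:
  yellow round: 1548 × 9/16 = 870.75
  yellow wrinkled: 1548 × 3/16 = 290.25
  green round: 1548 × 3/16 = 290.25
  green wrinkled: 1548 × 1/16 = 96.75
χ² = Σ (O − E)² / E
  yellow round: (789 − 870.75)² / 870.75 = 7.6751
  yellow wrinkled: (294 − 290.25)² / 290.25 = 0.0484
  green round: (354 − 290.25)² / 290.25 = 14.0019
  green wrinkled: (111 − 96.75)² / 96.75 = 2.0988
χ² = 7.6751 + 0.0484 + 14.0019 + 2.0988 = 23.8242 ≈ 23.824

23.824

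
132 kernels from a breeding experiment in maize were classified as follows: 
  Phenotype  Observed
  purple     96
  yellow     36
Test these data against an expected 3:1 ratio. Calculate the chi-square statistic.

0.364

The 3:1 ratio has 4 parts, so with N = 132 the expected counts are:
  purple: 132 × 3/4 = 99
  yellow: 132 × 1/4 = 33
χ² = Σ (O − E)² / E
  purple: (96 − 99)² / 99 = 0.0909
  yellow: (36 − 33)² / 33 = 0.2727
χ² = 0.0909 + 0.2727 = 0.3636 ≈ 0.364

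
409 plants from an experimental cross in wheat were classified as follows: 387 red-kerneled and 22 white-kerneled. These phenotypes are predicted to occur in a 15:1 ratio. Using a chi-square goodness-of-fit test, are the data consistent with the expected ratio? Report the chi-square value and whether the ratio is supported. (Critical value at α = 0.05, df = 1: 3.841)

0.530; consistent

Total ratio parts = 16. Expected numbers out of 409:
  red-kerneled: 409 × 15/16 = 383.4375
  white-kerneled: 409 × 1/16 = 25.5625
χ² = Σ (O − E)² / E
  red-kerneled: (387 − 383.4375)² / 383.4375 = 0.0331
  white-kerneled: (22 − 25.5625)² / 25.5625 = 0.4965
χ² = 0.0331 + 0.4965 = 0.5296 ≈ 0.530
Degrees of freedom = 2 − 1 = 1; critical value at α = 0.05 is 3.841.
Since 0.530 < 3.841, we fail to reject the null hypothesis — the data are consistent with the 15:1 ratio.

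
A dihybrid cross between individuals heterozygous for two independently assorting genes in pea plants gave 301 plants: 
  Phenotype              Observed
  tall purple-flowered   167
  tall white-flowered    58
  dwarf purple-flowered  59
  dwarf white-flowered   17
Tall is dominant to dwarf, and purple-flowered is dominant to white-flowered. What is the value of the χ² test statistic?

A dihybrid F₂ with independent assortment and complete dominance at both loci gives a 9:3:3:1 phenotypic ratio.
Under the 9:3:3:1 hypothesis (Σ ratio = 16, N = 301):
  tall purple-flowered: 301 × 9/16 = 169.3125
  tall white-flowered: 301 × 3/16 = 56.4375
  dwarf purple-flowered: 301 × 3/16 = 56.4375
  dwarf white-flowered: 301 × 1/16 = 18.8125
χ² = Σ (O − E)² / E
  tall purple-flowered: (167 − 169.3125)² / 169.3125 = 0.0316
  tall white-flowered: (58 − 56.4375)² / 56.4375 = 0.0433
  dwarf purple-flowered: (59 − 56.4375)² / 56.4375 = 0.1163
  dwarf white-flowered: (17 − 18.8125)² / 18.8125 = 0.1746
χ² = 0.0316 + 0.0433 + 0.1163 + 0.1746 = 0.3658 ≈ 0.366

0.366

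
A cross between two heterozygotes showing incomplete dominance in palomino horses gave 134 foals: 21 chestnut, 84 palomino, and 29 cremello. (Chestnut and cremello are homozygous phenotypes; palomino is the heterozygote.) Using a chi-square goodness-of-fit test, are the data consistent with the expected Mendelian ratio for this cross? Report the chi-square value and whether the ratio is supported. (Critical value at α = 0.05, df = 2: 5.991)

With incomplete dominance, a heterozygote × heterozygote cross gives a 1:2:1 phenotypic ratio.
Expected counts for N = 134 under a 1:2:1 ratio (total parts = 4):
  chestnut: 134 × 1/4 = 33.5
  palomino: 134 × 2/4 = 67
  cremello: 134 × 1/4 = 33.5
χ² = Σ (O − E)² / E
  chestnut: (21 − 33.5)² / 33.5 = 4.6642
  palomino: (84 − 67)² / 67 = 4.3134
  cremello: (29 − 33.5)² / 33.5 = 0.6045
χ² = 4.6642 + 4.3134 + 0.6045 = 9.5821 ≈ 9.582
Degrees of freedom = 3 − 1 = 2; critical value at α = 0.05 is 5.991.
Since 9.582 > 5.991, we reject the null hypothesis — the data do not fit the 1:2:1 ratio.

9.582; not consistent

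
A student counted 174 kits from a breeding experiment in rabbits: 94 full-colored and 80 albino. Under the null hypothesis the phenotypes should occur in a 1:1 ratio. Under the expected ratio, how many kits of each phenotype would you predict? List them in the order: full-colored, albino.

Total ratio parts = 2. Expected numbers out of 174:
  full-colored: 174 × 1/2 = 87
  albino: 174 × 1/2 = 87

87, 87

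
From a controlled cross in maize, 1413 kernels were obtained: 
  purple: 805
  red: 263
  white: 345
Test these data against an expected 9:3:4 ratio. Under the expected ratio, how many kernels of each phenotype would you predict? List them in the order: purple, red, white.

Total ratio parts = 16. Expected numbers out of 1413:
  purple: 1413 × 9/16 = 794.8125
  red: 1413 × 3/16 = 264.9375
  white: 1413 × 4/16 = 353.25

794.8125, 264.9375, 353.25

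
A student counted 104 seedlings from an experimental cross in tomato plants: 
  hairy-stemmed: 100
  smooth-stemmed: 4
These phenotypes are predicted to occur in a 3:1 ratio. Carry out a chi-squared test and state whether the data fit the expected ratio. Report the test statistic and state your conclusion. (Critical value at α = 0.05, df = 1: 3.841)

24.821; not consistent

Total ratio parts = 4. Expected numbers out of 104:
  hairy-stemmed: 104 × 3/4 = 78
  smooth-stemmed: 104 × 1/4 = 26
χ² = Σ (O − E)² / E
  hairy-stemmed: (100 − 78)² / 78 = 6.2051
  smooth-stemmed: (4 − 26)² / 26 = 18.6154
χ² = 6.2051 + 18.6154 = 24.8205 ≈ 24.821
Degrees of freedom = 2 − 1 = 1; critical value at α = 0.05 is 3.841.
Since 24.821 > 3.841, we reject the null hypothesis — the data do not fit the 3:1 ratio.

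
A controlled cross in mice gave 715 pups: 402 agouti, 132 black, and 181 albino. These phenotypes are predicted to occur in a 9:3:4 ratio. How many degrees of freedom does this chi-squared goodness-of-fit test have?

2

A goodness-of-fit test with 3 phenotype classes has df = 3 − 1 = 2.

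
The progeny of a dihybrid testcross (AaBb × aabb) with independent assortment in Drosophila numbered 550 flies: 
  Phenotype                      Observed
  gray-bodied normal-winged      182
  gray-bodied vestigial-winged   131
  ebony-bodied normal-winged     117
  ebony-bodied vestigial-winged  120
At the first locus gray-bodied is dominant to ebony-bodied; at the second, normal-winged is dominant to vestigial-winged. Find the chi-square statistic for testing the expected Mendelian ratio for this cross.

19.993

A dihybrid testcross with independent assortment gives a 1:1:1:1 ratio.
Total ratio parts = 4. Expected numbers out of 550:
  gray-bodied normal-winged: 550 × 1/4 = 137.5
  gray-bodied vestigial-winged: 550 × 1/4 = 137.5
  ebony-bodied normal-winged: 550 × 1/4 = 137.5
  ebony-bodied vestigial-winged: 550 × 1/4 = 137.5
χ² = Σ (O − E)² / E
  gray-bodied normal-winged: (182 − 137.5)² / 137.5 = 14.4018
  gray-bodied vestigial-winged: (131 − 137.5)² / 137.5 = 0.3073
  ebony-bodied normal-winged: (117 − 137.5)² / 137.5 = 3.0564
  ebony-bodied vestigial-winged: (120 − 137.5)² / 137.5 = 2.2273
χ² = 14.4018 + 0.3073 + 3.0564 + 2.2273 = 19.9928 ≈ 19.993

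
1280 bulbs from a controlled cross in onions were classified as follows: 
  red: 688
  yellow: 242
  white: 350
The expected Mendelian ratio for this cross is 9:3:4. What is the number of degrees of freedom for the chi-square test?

2

A goodness-of-fit test with 3 phenotype classes has df = 3 − 1 = 2.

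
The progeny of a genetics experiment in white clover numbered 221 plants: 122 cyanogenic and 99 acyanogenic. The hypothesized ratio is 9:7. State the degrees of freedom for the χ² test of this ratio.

A goodness-of-fit test with 2 phenotype classes has df = 2 − 1 = 1.

1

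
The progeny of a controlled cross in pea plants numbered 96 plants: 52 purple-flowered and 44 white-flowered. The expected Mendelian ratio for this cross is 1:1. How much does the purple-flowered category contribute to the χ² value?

Under the 1:1 hypothesis (Σ ratio = 2, N = 96):
  purple-flowered: 96 × 1/2 = 48
  white-flowered: 96 × 1/2 = 48
Contribution of purple-flowered: (52 − 48)² / 48 = 0.3333

0.333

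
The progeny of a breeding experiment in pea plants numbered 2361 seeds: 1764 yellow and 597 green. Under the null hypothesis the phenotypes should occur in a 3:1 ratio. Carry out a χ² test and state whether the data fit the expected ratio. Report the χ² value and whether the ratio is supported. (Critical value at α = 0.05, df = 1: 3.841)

0.103; consistent

The 3:1 ratio has 4 parts, so with N = 2361 the expected counts are:
  yellow: 2361 × 3/4 = 1770.75
  green: 2361 × 1/4 = 590.25
χ² = Σ (O − E)² / E
  yellow: (1764 − 1770.75)² / 1770.75 = 0.0257
  green: (597 − 590.25)² / 590.25 = 0.0772
χ² = 0.0257 + 0.0772 = 0.1029 ≈ 0.103
Degrees of freedom = 2 − 1 = 1; critical value at α = 0.05 is 3.841.
Since 0.103 < 3.841, we fail to reject the null hypothesis — the data are consistent with the 3:1 ratio.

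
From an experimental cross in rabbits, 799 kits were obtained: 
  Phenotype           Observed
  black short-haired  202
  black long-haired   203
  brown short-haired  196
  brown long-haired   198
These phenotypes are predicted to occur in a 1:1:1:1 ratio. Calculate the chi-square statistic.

Total ratio parts = 4. Expected numbers out of 799:
  black short-haired: 799 × 1/4 = 199.75
  black long-haired: 799 × 1/4 = 199.75
  brown short-haired: 799 × 1/4 = 199.75
  brown long-haired: 799 × 1/4 = 199.75
χ² = Σ (O − E)² / E
  black short-haired: (202 − 199.75)² / 199.75 = 0.0253
  black long-haired: (203 − 199.75)² / 199.75 = 0.0529
  brown short-haired: (196 − 199.75)² / 199.75 = 0.0704
  brown long-haired: (198 − 199.75)² / 199.75 = 0.0153
χ² = 0.0253 + 0.0529 + 0.0704 + 0.0153 = 0.1639 ≈ 0.164

0.164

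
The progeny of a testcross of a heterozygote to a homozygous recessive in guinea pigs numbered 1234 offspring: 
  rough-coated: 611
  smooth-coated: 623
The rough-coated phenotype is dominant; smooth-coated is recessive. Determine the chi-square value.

A testcross of a heterozygote (Aa × aa) gives a 1:1 phenotypic ratio.
The 1:1 ratio has 2 parts, so with N = 1234 the expected counts are:
  rough-coated: 1234 × 1/2 = 617
  smooth-coated: 1234 × 1/2 = 617
χ² = Σ (O − E)² / E
  rough-coated: (611 − 617)² / 617 = 0.0583
  smooth-coated: (623 − 617)² / 617 = 0.0583
χ² = 0.0583 + 0.0583 = 0.1166 ≈ 0.117

0.117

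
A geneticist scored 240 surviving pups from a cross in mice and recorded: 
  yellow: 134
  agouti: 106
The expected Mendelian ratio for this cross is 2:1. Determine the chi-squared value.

12.675

Total ratio parts = 3. Expected numbers out of 240:
  yellow: 240 × 2/3 = 160
  agouti: 240 × 1/3 = 80
χ² = Σ (O − E)² / E
  yellow: (134 − 160)² / 160 = 4.2250
  agouti: (106 − 80)² / 80 = 8.4500
χ² = 4.2250 + 8.4500 = 12.675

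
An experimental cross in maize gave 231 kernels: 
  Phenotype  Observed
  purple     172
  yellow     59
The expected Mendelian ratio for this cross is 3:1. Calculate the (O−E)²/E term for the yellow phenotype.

0.027

The 3:1 ratio has 4 parts, so with N = 231 the expected counts are:
  purple: 231 × 3/4 = 173.25
  yellow: 231 × 1/4 = 57.75
Contribution of yellow: (59 − 57.75)² / 57.75 = 0.0271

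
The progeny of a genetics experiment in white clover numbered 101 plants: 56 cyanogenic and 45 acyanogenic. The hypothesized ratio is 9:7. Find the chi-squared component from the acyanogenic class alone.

The 9:7 ratio has 16 parts, so with N = 101 the expected counts are:
  cyanogenic: 101 × 9/16 = 56.8125
  acyanogenic: 101 × 7/16 = 44.1875
Contribution of acyanogenic: (45 − 44.1875)² / 44.1875 = 0.0149

0.015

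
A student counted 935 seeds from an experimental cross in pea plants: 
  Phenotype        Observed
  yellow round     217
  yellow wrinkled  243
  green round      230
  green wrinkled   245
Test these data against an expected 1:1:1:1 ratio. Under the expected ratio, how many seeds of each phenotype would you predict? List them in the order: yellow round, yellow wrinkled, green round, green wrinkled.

233.75, 233.75, 233.75, 233.75

Under the 1:1:1:1 hypothesis (Σ ratio = 4, N = 935):
  yellow round: 935 × 1/4 = 233.75
  yellow wrinkled: 935 × 1/4 = 233.75
  green round: 935 × 1/4 = 233.75
  green wrinkled: 935 × 1/4 = 233.75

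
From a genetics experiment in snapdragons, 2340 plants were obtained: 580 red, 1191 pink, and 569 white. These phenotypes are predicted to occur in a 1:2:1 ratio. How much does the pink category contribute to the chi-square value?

Total ratio parts = 4. Expected numbers out of 2340:
  red: 2340 × 1/4 = 585
  pink: 2340 × 2/4 = 1170
  white: 2340 × 1/4 = 585
Contribution of pink: (1191 − 1170)² / 1170 = 0.3769

0.377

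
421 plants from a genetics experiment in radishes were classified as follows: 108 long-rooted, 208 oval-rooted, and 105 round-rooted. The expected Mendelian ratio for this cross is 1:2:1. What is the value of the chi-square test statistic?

0.102

Total ratio parts = 4. Expected numbers out of 421:
  long-rooted: 421 × 1/4 = 105.25
  oval-rooted: 421 × 2/4 = 210.5
  round-rooted: 421 × 1/4 = 105.25
χ² = Σ (O − E)² / E
  long-rooted: (108 − 105.25)² / 105.25 = 0.0719
  oval-rooted: (208 − 210.5)² / 210.5 = 0.0297
  round-rooted: (105 − 105.25)² / 105.25 = 0.0006
χ² = 0.0719 + 0.0297 + 0.0006 = 0.1022 ≈ 0.102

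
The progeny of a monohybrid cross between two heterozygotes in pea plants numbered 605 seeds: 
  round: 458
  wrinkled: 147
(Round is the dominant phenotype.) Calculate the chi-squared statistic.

0.159

For a monohybrid cross between heterozygotes with complete dominance, the expected phenotypic ratio is 3:1.
The 3:1 ratio has 4 parts, so with N = 605 the expected counts are:
  round: 605 × 3/4 = 453.75
  wrinkled: 605 × 1/4 = 151.25
χ² = Σ (O − E)² / E
  round: (458 − 453.75)² / 453.75 = 0.0398
  wrinkled: (147 − 151.25)² / 151.25 = 0.1194
χ² = 0.0398 + 0.1194 = 0.1592 ≈ 0.159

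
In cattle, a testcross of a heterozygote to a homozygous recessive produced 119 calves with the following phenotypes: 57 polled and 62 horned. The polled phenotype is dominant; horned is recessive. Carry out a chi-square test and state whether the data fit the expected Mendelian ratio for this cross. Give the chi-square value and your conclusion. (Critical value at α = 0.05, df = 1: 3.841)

0.210; consistent

A testcross of a heterozygote (Aa × aa) gives a 1:1 phenotypic ratio.
The 1:1 ratio has 2 parts, so with N = 119 the expected counts are:
  polled: 119 × 1/2 = 59.5
  horned: 119 × 1/2 = 59.5
χ² = Σ (O − E)² / E
  polled: (57 − 59.5)² / 59.5 = 0.1050
  horned: (62 − 59.5)² / 59.5 = 0.1050
χ² = 0.1050 + 0.1050 = 0.210
Degrees of freedom = 2 − 1 = 1; critical value at α = 0.05 is 3.841.
Since 0.210 < 3.841, we fail to reject the null hypothesis — the data are consistent with the 1:1 ratio.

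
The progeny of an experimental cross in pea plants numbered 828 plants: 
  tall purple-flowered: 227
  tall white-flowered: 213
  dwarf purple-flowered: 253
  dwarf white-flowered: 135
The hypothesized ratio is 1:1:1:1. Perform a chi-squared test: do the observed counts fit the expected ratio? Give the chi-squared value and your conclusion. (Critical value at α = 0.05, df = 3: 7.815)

Under the 1:1:1:1 hypothesis (Σ ratio = 4, N = 828):
  tall purple-flowered: 828 × 1/4 = 207
  tall white-flowered: 828 × 1/4 = 207
  dwarf purple-flowered: 828 × 1/4 = 207
  dwarf white-flowered: 828 × 1/4 = 207
χ² = Σ (O − E)² / E
  tall purple-flowered: (227 − 207)² / 207 = 1.9324
  tall white-flowered: (213 − 207)² / 207 = 0.1739
  dwarf purple-flowered: (253 − 207)² / 207 = 10.2222
  dwarf white-flowered: (135 − 207)² / 207 = 25.0435
χ² = 1.9324 + 0.1739 + 10.2222 + 25.0435 = 37.372
Degrees of freedom = 4 − 1 = 3; critical value at α = 0.05 is 7.815.
Since 37.372 > 7.815, we reject the null hypothesis — the data do not fit the 1:1:1:1 ratio.

37.372; not consistent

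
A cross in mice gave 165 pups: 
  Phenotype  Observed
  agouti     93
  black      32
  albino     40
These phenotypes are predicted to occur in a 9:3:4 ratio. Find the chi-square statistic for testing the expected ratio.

0.075

Under the 9:3:4 hypothesis (Σ ratio = 16, N = 165):
  agouti: 165 × 9/16 = 92.8125
  black: 165 × 3/16 = 30.9375
  albino: 165 × 4/16 = 41.25
χ² = Σ (O − E)² / E
  agouti: (93 − 92.8125)² / 92.8125 = 0.0004
  black: (32 − 30.9375)² / 30.9375 = 0.0365
  albino: (40 − 41.25)² / 41.25 = 0.0379
χ² = 0.0004 + 0.0365 + 0.0379 = 0.0748 ≈ 0.075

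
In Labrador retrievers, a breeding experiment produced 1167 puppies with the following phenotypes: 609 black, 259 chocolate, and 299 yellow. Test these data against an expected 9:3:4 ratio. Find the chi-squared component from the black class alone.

Total ratio parts = 16. Expected numbers out of 1167:
  black: 1167 × 9/16 = 656.4375
  chocolate: 1167 × 3/16 = 218.8125
  yellow: 1167 × 4/16 = 291.75
Contribution of black: (609 − 656.4375)² / 656.4375 = 3.4281

3.428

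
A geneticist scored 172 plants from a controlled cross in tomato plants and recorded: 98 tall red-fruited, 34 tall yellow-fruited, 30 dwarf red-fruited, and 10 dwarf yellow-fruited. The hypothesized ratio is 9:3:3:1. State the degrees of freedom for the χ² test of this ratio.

3

A goodness-of-fit test with 4 phenotype classes has df = 4 − 1 = 3.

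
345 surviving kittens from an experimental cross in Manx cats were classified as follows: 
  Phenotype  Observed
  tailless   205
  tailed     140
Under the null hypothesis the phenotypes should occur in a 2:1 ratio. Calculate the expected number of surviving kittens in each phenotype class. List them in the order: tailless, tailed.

230, 115

Total ratio parts = 3. Expected numbers out of 345:
  tailless: 345 × 2/3 = 230
  tailed: 345 × 1/3 = 115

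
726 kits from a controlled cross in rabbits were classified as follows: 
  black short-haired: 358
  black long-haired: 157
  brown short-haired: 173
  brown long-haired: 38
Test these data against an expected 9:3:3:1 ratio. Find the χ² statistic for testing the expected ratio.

Total ratio parts = 16. Expected numbers out of 726:
  black short-haired: 726 × 9/16 = 408.375
  black long-haired: 726 × 3/16 = 136.125
  brown short-haired: 726 × 3/16 = 136.125
  brown long-haired: 726 × 1/16 = 45.375
χ² = Σ (O − E)² / E
  black short-haired: (358 − 408.375)² / 408.375 = 6.2140
  black long-haired: (157 − 136.125)² / 136.125 = 3.2012
  brown short-haired: (173 − 136.125)² / 136.125 = 9.9891
  brown long-haired: (38 − 45.375)² / 45.375 = 1.1987
χ² = 6.2140 + 3.2012 + 9.9891 + 1.1987 = 20.603

20.603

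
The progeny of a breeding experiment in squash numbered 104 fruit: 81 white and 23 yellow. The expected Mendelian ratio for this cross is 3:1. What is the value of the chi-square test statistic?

Under the 3:1 hypothesis (Σ ratio = 4, N = 104):
  white: 104 × 3/4 = 78
  yellow: 104 × 1/4 = 26
χ² = Σ (O − E)² / E
  white: (81 − 78)² / 78 = 0.1154
  yellow: (23 − 26)² / 26 = 0.3462
χ² = 0.1154 + 0.3462 = 0.4616 ≈ 0.462

0.462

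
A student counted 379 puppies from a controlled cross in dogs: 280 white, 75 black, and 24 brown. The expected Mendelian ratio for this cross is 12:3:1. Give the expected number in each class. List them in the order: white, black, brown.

284.25, 71.0625, 23.6875

Under the 12:3:1 hypothesis (Σ ratio = 16, N = 379):
  white: 379 × 12/16 = 284.25
  black: 379 × 3/16 = 71.0625
  brown: 379 × 1/16 = 23.6875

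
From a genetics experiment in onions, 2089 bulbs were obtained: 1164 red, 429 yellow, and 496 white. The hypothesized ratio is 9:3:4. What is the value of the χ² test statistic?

4.978

Expected counts for N = 2089 under a 9:3:4 ratio (total parts = 16):
  red: 2089 × 9/16 = 1175.0625
  yellow: 2089 × 3/16 = 391.6875
  white: 2089 × 4/16 = 522.25
χ² = Σ (O − E)² / E
  red: (1164 − 1175.0625)² / 1175.0625 = 0.1041
  yellow: (429 − 391.6875)² / 391.6875 = 3.5544
  white: (496 − 522.25)² / 522.25 = 1.3194
χ² = 0.1041 + 3.5544 + 1.3194 = 4.9779 ≈ 4.978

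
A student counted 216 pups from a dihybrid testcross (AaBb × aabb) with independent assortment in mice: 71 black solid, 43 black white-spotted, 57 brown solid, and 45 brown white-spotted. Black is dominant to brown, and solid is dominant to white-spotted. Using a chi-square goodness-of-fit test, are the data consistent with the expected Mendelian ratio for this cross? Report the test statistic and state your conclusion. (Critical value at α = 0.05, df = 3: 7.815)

9.259; not consistent

A dihybrid testcross with independent assortment gives a 1:1:1:1 ratio.
The 1:1:1:1 ratio has 4 parts, so with N = 216 the expected counts are:
  black solid: 216 × 1/4 = 54
  black white-spotted: 216 × 1/4 = 54
  brown solid: 216 × 1/4 = 54
  brown white-spotted: 216 × 1/4 = 54
χ² = Σ (O − E)² / E
  black solid: (71 − 54)² / 54 = 5.3519
  black white-spotted: (43 − 54)² / 54 = 2.2407
  brown solid: (57 − 54)² / 54 = 0.1667
  brown white-spotted: (45 − 54)² / 54 = 1.5000
χ² = 5.3519 + 2.2407 + 0.1667 + 1.5000 = 9.2593 ≈ 9.259
Degrees of freedom = 4 − 1 = 3; critical value at α = 0.05 is 7.815.
Since 9.259 > 7.815, we reject the null hypothesis — the data do not fit the 1:1:1:1 ratio.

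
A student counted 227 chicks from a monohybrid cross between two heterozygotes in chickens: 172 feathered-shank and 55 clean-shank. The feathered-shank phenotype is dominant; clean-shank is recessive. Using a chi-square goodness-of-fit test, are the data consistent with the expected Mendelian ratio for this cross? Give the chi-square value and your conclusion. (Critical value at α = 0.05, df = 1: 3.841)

For a monohybrid cross between heterozygotes with complete dominance, the expected phenotypic ratio is 3:1.
The 3:1 ratio has 4 parts, so with N = 227 the expected counts are:
  feathered-shank: 227 × 3/4 = 170.25
  clean-shank: 227 × 1/4 = 56.75
χ² = Σ (O − E)² / E
  feathered-shank: (172 − 170.25)² / 170.25 = 0.0180
  clean-shank: (55 − 56.75)² / 56.75 = 0.0540
χ² = 0.0180 + 0.0540 = 0.072
Degrees of freedom = 2 − 1 = 1; critical value at α = 0.05 is 3.841.
Since 0.072 < 3.841, we fail to reject the null hypothesis — the data are consistent with the 3:1 ratio.

0.072; consistent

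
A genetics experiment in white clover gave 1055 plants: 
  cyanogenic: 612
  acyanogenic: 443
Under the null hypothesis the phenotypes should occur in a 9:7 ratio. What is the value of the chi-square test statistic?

1.327

Total ratio parts = 16. Expected numbers out of 1055:
  cyanogenic: 1055 × 9/16 = 593.4375
  acyanogenic: 1055 × 7/16 = 461.5625
χ² = Σ (O − E)² / E
  cyanogenic: (612 − 593.4375)² / 593.4375 = 0.5806
  acyanogenic: (443 − 461.5625)² / 461.5625 = 0.7465
χ² = 0.5806 + 0.7465 = 1.3271 ≈ 1.327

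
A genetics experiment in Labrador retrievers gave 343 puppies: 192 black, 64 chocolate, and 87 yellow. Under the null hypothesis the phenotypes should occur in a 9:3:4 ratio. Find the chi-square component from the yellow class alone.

Total ratio parts = 16. Expected numbers out of 343:
  black: 343 × 9/16 = 192.9375
  chocolate: 343 × 3/16 = 64.3125
  yellow: 343 × 4/16 = 85.75
Contribution of yellow: (87 − 85.75)² / 85.75 = 0.0182

0.018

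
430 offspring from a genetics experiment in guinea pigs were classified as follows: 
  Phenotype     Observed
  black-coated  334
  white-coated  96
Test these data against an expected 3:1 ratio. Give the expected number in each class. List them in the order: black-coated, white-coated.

322.5, 107.5

Expected counts for N = 430 under a 3:1 ratio (total parts = 4):
  black-coated: 430 × 3/4 = 322.5
  white-coated: 430 × 1/4 = 107.5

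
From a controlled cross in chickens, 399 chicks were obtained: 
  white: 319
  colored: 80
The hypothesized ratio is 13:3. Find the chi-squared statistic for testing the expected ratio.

Expected counts for N = 399 under a 13:3 ratio (total parts = 16):
  white: 399 × 13/16 = 324.1875
  colored: 399 × 3/16 = 74.8125
χ² = Σ (O − E)² / E
  white: (319 − 324.1875)² / 324.1875 = 0.0830
  colored: (80 − 74.8125)² / 74.8125 = 0.3597
χ² = 0.0830 + 0.3597 = 0.4427 ≈ 0.443

0.443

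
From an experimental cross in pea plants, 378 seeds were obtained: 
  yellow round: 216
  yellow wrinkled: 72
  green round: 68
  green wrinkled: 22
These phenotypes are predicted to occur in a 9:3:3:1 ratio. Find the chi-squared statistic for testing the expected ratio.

0.300

The 9:3:3:1 ratio has 16 parts, so with N = 378 the expected counts are:
  yellow round: 378 × 9/16 = 212.625
  yellow wrinkled: 378 × 3/16 = 70.875
  green round: 378 × 3/16 = 70.875
  green wrinkled: 378 × 1/16 = 23.625
χ² = Σ (O − E)² / E
  yellow round: (216 − 212.625)² / 212.625 = 0.0536
  yellow wrinkled: (72 − 70.875)² / 70.875 = 0.0179
  green round: (68 − 70.875)² / 70.875 = 0.1166
  green wrinkled: (22 − 23.625)² / 23.625 = 0.1118
χ² = 0.0536 + 0.0179 + 0.1166 + 0.1118 = 0.2999 ≈ 0.300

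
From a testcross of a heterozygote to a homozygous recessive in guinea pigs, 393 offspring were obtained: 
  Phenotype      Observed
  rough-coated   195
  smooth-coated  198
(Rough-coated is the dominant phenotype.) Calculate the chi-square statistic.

A testcross of a heterozygote (Aa × aa) gives a 1:1 phenotypic ratio.
Under the 1:1 hypothesis (Σ ratio = 2, N = 393):
  rough-coated: 393 × 1/2 = 196.5
  smooth-coated: 393 × 1/2 = 196.5
χ² = Σ (O − E)² / E
  rough-coated: (195 − 196.5)² / 196.5 = 0.0115
  smooth-coated: (198 − 196.5)² / 196.5 = 0.0115
χ² = 0.0115 + 0.0115 = 0.023

0.023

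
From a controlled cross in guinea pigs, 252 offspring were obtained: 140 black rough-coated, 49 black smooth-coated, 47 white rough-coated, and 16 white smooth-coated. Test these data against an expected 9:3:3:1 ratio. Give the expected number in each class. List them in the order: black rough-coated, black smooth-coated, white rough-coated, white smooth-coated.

141.75, 47.25, 47.25, 15.75

The 9:3:3:1 ratio has 16 parts, so with N = 252 the expected counts are:
  black rough-coated: 252 × 9/16 = 141.75
  black smooth-coated: 252 × 3/16 = 47.25
  white rough-coated: 252 × 3/16 = 47.25
  white smooth-coated: 252 × 1/16 = 15.75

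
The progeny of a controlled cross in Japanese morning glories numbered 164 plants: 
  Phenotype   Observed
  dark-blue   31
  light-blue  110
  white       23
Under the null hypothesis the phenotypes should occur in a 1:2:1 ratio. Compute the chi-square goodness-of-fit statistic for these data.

Under the 1:2:1 hypothesis (Σ ratio = 4, N = 164):
  dark-blue: 164 × 1/4 = 41
  light-blue: 164 × 2/4 = 82
  white: 164 × 1/4 = 41
χ² = Σ (O − E)² / E
  dark-blue: (31 − 41)² / 41 = 2.4390
  light-blue: (110 − 82)² / 82 = 9.5610
  white: (23 − 41)² / 41 = 7.9024
χ² = 2.4390 + 9.5610 + 7.9024 = 19.9024 ≈ 19.902

19.902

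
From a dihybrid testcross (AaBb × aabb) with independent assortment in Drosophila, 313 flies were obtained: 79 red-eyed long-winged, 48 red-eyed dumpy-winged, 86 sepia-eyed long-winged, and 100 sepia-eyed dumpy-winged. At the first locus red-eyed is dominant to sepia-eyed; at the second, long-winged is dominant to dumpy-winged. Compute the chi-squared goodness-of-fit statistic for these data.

18.514

A dihybrid testcross with independent assortment gives a 1:1:1:1 ratio.
Expected counts for N = 313 under a 1:1:1:1 ratio (total parts = 4):
  red-eyed long-winged: 313 × 1/4 = 78.25
  red-eyed dumpy-winged: 313 × 1/4 = 78.25
  sepia-eyed long-winged: 313 × 1/4 = 78.25
  sepia-eyed dumpy-winged: 313 × 1/4 = 78.25
χ² = Σ (O − E)² / E
  red-eyed long-winged: (79 − 78.25)² / 78.25 = 0.0072
  red-eyed dumpy-winged: (48 − 78.25)² / 78.25 = 11.6941
  sepia-eyed long-winged: (86 − 78.25)² / 78.25 = 0.7676
  sepia-eyed dumpy-winged: (100 − 78.25)² / 78.25 = 6.0455
χ² = 0.0072 + 11.6941 + 0.7676 + 6.0455 = 18.5144 ≈ 18.514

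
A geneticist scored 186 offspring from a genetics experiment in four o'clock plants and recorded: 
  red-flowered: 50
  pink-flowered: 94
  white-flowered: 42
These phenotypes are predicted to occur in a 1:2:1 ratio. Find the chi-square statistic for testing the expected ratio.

0.710

Expected counts for N = 186 under a 1:2:1 ratio (total parts = 4):
  red-flowered: 186 × 1/4 = 46.5
  pink-flowered: 186 × 2/4 = 93
  white-flowered: 186 × 1/4 = 46.5
χ² = Σ (O − E)² / E
  red-flowered: (50 − 46.5)² / 46.5 = 0.2634
  pink-flowered: (94 − 93)² / 93 = 0.0108
  white-flowered: (42 − 46.5)² / 46.5 = 0.4355
χ² = 0.2634 + 0.0108 + 0.4355 = 0.7097 ≈ 0.710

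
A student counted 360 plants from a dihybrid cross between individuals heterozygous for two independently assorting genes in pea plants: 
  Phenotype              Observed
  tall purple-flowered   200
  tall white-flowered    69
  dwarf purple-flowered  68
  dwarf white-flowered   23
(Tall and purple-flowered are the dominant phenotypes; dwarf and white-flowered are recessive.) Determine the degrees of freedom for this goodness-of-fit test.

A dihybrid F₂ with independent assortment and complete dominance at both loci gives a 9:3:3:1 phenotypic ratio.
A goodness-of-fit test with 4 phenotype classes has df = 4 − 1 = 3.

3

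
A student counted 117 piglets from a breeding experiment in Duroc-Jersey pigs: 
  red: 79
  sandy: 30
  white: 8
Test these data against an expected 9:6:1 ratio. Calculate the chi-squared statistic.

7.095

Total ratio parts = 16. Expected numbers out of 117:
  red: 117 × 9/16 = 65.8125
  sandy: 117 × 6/16 = 43.875
  white: 117 × 1/16 = 7.3125
χ² = Σ (O − E)² / E
  red: (79 − 65.8125)² / 65.8125 = 2.6425
  sandy: (30 − 43.875)² / 43.875 = 4.3878
  white: (8 − 7.3125)² / 7.3125 = 0.0646
χ² = 2.6425 + 4.3878 + 0.0646 = 7.0949 ≈ 7.095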